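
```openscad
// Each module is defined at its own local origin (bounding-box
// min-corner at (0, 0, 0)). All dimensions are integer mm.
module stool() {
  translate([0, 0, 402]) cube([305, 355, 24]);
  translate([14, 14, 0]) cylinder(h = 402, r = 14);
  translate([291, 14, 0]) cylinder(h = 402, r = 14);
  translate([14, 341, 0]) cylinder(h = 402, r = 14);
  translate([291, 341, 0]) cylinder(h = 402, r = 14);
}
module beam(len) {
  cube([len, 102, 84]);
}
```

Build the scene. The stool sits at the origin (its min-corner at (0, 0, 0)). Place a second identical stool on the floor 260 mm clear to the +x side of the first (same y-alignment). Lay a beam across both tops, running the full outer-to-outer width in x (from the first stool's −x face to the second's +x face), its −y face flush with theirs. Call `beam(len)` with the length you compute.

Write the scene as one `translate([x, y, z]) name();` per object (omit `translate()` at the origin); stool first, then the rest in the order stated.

stool();
translate([565, 0, 0]) stool();
translate([0, 0, 426]) beam(870);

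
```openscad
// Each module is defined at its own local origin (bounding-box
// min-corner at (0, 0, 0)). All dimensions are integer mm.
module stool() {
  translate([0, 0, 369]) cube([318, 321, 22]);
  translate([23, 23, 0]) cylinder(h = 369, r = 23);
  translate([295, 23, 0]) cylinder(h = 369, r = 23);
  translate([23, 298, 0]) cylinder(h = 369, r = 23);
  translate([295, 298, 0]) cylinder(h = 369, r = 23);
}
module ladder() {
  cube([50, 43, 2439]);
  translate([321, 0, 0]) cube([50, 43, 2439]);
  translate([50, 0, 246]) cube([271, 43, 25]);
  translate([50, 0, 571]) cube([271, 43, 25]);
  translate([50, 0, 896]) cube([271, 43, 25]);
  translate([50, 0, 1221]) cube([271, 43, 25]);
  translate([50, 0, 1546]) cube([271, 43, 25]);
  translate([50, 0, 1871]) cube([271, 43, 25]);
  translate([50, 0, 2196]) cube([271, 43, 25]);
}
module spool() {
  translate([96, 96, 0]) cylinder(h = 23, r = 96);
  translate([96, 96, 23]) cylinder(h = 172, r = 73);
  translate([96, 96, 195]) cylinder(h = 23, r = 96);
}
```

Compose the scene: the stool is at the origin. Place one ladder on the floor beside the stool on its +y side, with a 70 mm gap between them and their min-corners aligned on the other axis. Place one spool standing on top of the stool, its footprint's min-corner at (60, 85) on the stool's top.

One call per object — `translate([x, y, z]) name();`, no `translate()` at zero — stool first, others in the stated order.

stool();
translate([0, 391, 0]) ladder();
translate([60, 85, 391]) spool();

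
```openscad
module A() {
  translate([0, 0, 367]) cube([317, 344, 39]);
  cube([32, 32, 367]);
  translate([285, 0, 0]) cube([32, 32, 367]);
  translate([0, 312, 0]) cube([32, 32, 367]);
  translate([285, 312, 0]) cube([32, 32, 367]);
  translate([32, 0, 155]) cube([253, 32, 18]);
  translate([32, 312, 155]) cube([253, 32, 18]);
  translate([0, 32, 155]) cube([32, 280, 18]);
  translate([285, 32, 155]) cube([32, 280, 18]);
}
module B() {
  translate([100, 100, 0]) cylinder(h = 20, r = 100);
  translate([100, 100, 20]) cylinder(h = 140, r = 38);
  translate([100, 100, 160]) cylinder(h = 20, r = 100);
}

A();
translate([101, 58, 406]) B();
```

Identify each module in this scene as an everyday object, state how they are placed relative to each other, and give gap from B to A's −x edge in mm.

A is a stool. B is a spool. The spool is on top of the stool. The gap from the spool to the stool's −x edge is 101 mm.

The spool's min-x is at 101; the stool's min-x is 0; gap = 101 mm.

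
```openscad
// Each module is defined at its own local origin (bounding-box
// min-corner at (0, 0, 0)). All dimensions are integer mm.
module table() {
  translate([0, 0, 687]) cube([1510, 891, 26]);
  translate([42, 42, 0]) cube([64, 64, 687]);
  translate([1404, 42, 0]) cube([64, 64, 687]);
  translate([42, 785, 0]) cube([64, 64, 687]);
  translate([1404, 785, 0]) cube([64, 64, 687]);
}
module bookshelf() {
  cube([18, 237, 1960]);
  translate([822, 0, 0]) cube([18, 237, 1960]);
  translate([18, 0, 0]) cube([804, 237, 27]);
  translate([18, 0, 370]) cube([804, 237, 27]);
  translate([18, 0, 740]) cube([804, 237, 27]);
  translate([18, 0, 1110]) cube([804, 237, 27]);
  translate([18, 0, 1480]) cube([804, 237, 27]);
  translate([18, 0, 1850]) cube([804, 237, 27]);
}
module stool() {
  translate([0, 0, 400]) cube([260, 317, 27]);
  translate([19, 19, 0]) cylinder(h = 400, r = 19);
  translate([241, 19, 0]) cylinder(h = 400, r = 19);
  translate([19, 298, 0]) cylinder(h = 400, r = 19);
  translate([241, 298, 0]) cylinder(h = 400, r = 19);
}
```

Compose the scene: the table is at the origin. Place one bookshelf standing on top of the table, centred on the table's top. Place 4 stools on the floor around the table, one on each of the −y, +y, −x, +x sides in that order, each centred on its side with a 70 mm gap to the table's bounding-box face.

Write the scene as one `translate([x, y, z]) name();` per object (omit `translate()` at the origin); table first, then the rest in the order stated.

table();
translate([335, 327, 713]) bookshelf();
translate([625, -387, 0]) stool();
translate([625, 961, 0]) stool();
translate([-330, 287, 0]) stool();
translate([1580, 287, 0]) stool();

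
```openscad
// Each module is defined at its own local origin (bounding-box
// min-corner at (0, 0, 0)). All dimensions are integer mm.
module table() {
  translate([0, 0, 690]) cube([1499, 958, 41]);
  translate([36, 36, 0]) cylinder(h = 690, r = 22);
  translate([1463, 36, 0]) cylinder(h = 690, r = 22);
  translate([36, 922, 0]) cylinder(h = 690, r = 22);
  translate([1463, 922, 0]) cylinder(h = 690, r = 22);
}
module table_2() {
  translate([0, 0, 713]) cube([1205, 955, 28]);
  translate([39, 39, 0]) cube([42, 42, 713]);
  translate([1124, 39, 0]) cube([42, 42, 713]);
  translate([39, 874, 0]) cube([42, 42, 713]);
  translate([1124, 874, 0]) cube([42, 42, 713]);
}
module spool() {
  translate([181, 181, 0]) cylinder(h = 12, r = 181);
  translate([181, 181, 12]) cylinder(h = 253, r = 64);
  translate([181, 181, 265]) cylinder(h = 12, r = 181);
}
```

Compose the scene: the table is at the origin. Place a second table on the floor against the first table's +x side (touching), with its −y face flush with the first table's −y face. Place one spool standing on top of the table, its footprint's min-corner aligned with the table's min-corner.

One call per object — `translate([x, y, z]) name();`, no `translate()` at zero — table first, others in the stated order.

table();
translate([1499, 0, 0]) table_2();
translate([0, 0, 731]) spool();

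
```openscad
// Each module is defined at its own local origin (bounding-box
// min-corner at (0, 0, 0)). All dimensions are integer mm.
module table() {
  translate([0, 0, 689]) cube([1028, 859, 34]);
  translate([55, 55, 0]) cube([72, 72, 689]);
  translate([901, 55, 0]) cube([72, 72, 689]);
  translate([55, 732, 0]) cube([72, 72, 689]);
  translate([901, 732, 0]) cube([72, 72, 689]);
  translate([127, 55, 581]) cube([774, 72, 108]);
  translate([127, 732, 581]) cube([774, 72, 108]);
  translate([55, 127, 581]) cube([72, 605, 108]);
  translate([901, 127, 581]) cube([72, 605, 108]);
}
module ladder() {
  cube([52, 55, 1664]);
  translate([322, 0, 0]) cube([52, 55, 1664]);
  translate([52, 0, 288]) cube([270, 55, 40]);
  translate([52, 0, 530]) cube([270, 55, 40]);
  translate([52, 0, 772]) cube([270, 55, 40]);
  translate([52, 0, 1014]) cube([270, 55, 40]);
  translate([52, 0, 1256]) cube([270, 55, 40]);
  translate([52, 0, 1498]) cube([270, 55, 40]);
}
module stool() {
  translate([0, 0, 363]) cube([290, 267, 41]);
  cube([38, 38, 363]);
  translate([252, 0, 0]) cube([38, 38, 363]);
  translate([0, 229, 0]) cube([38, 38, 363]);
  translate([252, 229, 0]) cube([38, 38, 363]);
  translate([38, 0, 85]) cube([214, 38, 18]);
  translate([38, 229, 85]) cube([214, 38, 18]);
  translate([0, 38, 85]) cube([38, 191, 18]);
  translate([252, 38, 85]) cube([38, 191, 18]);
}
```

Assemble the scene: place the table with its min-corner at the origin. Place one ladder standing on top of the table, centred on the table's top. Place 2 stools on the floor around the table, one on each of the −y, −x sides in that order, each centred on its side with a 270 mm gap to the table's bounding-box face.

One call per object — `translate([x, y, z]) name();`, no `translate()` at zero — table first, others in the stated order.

table();
translate([327, 402, 723]) ladder();
translate([369, -537, 0]) stool();
translate([-560, 296, 0]) stool();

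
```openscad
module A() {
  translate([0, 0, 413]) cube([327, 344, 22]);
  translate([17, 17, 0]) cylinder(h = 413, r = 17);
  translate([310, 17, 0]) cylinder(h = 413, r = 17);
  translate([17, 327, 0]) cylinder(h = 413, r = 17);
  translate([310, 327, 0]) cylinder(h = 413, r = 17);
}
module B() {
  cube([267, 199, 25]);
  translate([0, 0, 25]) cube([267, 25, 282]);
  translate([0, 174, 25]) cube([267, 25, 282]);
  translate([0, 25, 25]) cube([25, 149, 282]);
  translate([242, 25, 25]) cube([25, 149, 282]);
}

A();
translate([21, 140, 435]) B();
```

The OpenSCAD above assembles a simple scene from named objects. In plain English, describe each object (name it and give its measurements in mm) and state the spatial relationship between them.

A is a four-legged stool. The seat is 327×344 mm, 22 mm thick, top at z = 435 mm. It stands on four round legs, each 34 mm in diameter, from z = 0 to the seat underside, each leg's axis is inset half a diameter from the nearest pair of seat edges (so the leg's bounding box is flush with the corner).

B is an open storage box with external size 267×199×307 mm and wall thickness 25 mm (the base is also 25 mm thick). The base covers the whole footprint; the four walls stand on the base, with the y-facing walls full-width and the x-facing walls fitting between their inner faces.

The open box is on top of the stool.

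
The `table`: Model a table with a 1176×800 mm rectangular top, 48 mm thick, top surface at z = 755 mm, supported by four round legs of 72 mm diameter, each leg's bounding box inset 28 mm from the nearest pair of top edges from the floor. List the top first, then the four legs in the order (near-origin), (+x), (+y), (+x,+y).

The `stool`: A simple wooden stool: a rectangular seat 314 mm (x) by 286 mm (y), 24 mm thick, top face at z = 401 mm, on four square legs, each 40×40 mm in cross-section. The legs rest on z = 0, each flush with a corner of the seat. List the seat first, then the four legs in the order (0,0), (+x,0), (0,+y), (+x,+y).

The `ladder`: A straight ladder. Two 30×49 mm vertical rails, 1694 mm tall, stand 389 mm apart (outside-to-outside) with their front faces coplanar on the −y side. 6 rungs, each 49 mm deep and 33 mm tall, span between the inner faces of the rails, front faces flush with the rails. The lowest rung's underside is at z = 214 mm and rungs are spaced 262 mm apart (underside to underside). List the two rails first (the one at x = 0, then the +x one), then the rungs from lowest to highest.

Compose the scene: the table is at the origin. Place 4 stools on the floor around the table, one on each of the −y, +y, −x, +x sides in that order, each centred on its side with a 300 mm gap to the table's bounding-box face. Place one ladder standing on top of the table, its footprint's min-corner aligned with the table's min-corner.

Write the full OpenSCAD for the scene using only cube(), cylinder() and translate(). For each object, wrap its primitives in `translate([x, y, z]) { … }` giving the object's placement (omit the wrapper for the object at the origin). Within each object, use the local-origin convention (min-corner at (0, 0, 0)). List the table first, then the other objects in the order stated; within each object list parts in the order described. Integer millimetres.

translate([0, 0, 707]) cube([1176, 800, 48]);
translate([64, 64, 0]) cylinder(h = 707, r = 36);
translate([1112, 64, 0]) cylinder(h = 707, r = 36);
translate([64, 736, 0]) cylinder(h = 707, r = 36);
translate([1112, 736, 0]) cylinder(h = 707, r = 36);
translate([431, -586, 0]) {
  translate([0, 0, 377]) cube([314, 286, 24]);
  cube([40, 40, 377]);
  translate([274, 0, 0]) cube([40, 40, 377]);
  translate([0, 246, 0]) cube([40, 40, 377]);
  translate([274, 246, 0]) cube([40, 40, 377]);
}
translate([431, 1100, 0]) {
  translate([0, 0, 377]) cube([314, 286, 24]);
  cube([40, 40, 377]);
  translate([274, 0, 0]) cube([40, 40, 377]);
  translate([0, 246, 0]) cube([40, 40, 377]);
  translate([274, 246, 0]) cube([40, 40, 377]);
}
translate([-614, 257, 0]) {
  translate([0, 0, 377]) cube([314, 286, 24]);
  cube([40, 40, 377]);
  translate([274, 0, 0]) cube([40, 40, 377]);
  translate([0, 246, 0]) cube([40, 40, 377]);
  translate([274, 246, 0]) cube([40, 40, 377]);
}
translate([1476, 257, 0]) {
  translate([0, 0, 377]) cube([314, 286, 24]);
  cube([40, 40, 377]);
  translate([274, 0, 0]) cube([40, 40, 377]);
  translate([0, 246, 0]) cube([40, 40, 377]);
  translate([274, 246, 0]) cube([40, 40, 377]);
}
translate([0, 0, 755]) {
  cube([30, 49, 1694]);
  translate([359, 0, 0]) cube([30, 49, 1694]);
  translate([30, 0, 214]) cube([329, 49, 33]);
  translate([30, 0, 476]) cube([329, 49, 33]);
  translate([30, 0, 738]) cube([329, 49, 33]);
  translate([30, 0, 1000]) cube([329, 49, 33]);
  translate([30, 0, 1262]) cube([329, 49, 33]);
  translate([30, 0, 1524]) cube([329, 49, 33]);
}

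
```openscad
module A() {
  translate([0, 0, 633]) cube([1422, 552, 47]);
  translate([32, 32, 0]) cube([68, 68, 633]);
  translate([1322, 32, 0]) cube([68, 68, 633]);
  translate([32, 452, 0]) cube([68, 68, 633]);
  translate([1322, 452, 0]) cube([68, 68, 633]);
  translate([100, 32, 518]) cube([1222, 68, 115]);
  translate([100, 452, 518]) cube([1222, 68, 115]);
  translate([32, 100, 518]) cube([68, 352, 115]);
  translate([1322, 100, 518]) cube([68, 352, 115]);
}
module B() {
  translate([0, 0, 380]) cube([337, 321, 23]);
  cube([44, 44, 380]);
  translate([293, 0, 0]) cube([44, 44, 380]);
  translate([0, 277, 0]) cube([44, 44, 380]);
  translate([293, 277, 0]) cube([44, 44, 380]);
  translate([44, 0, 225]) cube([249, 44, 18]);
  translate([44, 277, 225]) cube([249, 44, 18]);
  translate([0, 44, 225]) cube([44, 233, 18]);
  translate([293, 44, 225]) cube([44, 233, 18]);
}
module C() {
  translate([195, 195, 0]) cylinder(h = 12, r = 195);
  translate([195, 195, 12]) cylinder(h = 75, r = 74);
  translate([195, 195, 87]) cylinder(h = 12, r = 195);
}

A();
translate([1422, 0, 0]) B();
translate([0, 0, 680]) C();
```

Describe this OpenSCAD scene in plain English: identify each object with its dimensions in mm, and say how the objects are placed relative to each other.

A is a rectangular dining table. The top is 1422×552×47 mm with its upper surface at z = 680 mm. It stands on four 68×68 mm square legs, each inset 32 mm from the nearest pair of top edges, running from the floor to the underside of the top. Four apron rails, 68 mm thick and 115 mm tall, run between adjacent legs with their top edges flush with the underside of the top and their outer faces flush with the legs' outer faces.

B is a four-legged stool. The seat is 337×321 mm, 23 mm thick, top at z = 403 mm. It stands on four square legs, each 44×44 mm in cross-section, from z = 0 to the seat underside, each flush with a corner of the seat. Four stretchers, 44 mm wide and 18 mm tall, connect adjacent legs with their undersides at z = 225 mm, each running between the inner faces of the legs it joins and aligned with the legs' outer faces on the other axis.

C is a spool: two coaxial disc flanges of radius 195 mm and thickness 12 mm, joined by a core cylinder of radius 74 mm and height 75 mm. The lower flange rests on z = 0 and the three cylinders share a vertical axis.

The stool is against the table's +x side, with their −y faces flush. The spool is on top of the table.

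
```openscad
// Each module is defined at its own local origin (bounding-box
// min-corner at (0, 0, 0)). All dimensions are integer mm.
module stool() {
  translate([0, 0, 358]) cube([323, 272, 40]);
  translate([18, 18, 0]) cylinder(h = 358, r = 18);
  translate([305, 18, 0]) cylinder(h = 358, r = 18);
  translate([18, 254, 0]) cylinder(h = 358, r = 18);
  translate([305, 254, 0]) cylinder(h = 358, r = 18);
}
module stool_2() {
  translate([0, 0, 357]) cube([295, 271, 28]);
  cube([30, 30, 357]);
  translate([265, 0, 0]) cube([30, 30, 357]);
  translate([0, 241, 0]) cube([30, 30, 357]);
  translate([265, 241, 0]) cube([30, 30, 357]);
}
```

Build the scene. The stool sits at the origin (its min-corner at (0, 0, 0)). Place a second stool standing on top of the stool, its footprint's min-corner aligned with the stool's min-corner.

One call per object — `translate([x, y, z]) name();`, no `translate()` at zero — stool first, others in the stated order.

stool();
translate([0, 0, 398]) stool_2();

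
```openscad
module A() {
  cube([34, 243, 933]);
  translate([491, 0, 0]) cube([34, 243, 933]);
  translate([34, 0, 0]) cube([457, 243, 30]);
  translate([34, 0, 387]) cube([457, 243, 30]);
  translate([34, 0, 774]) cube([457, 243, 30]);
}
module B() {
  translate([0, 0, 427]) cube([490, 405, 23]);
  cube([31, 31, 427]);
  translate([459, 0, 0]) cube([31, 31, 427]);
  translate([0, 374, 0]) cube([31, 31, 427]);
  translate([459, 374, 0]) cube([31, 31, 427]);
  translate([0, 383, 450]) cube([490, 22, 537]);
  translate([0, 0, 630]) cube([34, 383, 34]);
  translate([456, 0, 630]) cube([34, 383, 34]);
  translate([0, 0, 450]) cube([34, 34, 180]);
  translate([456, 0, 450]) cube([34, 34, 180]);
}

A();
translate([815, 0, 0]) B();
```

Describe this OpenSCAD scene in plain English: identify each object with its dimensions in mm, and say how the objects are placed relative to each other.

A is a bookshelf 525 mm wide overall, 243 mm deep and 933 mm tall. The two sides are 34 mm thick vertical panels. 3 horizontal shelves of 30 mm thickness span between the inner faces of the sides; the lowest shelf sits on the floor and shelves are stacked with a clear vertical gap of 357 mm between each pair.

B is a chair: 490×405 mm seat, 23 mm thick, top at z = 450 mm, on four 31 mm square corner legs flush with the seat edges. A 22 mm thick backrest slab spans the full seat width, extending 537 mm above the seat top, its back face flush with the seat's +y edge. Two armrests of 34×34 mm section run along each side from the seat's front edge to the front of the backrest, top faces 214 mm above the seat top and outer faces flush with the seat's x-edges; a 34×34 mm post under the front of each armrest stands on the seat at the front corner.

The chair is on the floor beside the bookshelf on its +x side.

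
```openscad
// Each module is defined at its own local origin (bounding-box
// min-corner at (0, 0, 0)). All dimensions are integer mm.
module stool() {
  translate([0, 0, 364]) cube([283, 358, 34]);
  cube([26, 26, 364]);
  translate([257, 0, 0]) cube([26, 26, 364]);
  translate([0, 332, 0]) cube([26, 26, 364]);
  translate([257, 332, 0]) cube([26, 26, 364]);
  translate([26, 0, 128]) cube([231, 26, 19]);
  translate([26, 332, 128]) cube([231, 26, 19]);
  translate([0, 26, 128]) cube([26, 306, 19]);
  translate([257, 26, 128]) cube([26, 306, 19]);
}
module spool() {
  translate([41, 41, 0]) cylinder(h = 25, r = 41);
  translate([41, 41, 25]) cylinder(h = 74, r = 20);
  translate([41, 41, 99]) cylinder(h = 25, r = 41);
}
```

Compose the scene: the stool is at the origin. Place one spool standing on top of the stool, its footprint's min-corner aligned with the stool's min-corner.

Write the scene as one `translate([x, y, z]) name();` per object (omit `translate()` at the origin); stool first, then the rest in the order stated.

stool();
translate([0, 0, 398]) spool();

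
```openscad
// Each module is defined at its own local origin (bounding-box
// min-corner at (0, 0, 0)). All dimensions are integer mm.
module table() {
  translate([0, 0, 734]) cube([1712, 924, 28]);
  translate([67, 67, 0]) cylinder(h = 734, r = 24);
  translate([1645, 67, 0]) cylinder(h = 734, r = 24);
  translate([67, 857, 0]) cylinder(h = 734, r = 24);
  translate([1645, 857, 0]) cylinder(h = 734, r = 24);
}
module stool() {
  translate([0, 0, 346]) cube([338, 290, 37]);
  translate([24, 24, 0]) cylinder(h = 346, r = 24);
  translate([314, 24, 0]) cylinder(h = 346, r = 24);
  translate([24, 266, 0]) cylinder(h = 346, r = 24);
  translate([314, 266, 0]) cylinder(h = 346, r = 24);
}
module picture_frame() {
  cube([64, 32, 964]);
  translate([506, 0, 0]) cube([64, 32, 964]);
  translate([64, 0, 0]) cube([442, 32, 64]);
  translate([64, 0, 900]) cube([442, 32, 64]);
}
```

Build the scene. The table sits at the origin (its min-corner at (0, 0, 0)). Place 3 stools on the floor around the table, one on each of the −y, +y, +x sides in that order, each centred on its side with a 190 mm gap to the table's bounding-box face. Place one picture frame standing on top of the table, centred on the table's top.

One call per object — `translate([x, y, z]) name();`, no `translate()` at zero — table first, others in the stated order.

table();
translate([687, -480, 0]) stool();
translate([687, 1114, 0]) stool();
translate([1902, 317, 0]) stool();
translate([571, 446, 762]) picture_frame();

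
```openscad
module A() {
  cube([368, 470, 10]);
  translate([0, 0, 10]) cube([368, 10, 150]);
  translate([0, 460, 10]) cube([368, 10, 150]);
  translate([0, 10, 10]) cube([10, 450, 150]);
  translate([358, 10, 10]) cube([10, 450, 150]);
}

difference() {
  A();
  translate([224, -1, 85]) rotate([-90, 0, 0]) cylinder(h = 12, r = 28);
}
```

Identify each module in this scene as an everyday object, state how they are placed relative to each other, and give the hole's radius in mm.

A is an open box. The open box has a circular hole through its front wall. The hole's radius is 28 mm.

The subtracted cylinder has r = 28 mm.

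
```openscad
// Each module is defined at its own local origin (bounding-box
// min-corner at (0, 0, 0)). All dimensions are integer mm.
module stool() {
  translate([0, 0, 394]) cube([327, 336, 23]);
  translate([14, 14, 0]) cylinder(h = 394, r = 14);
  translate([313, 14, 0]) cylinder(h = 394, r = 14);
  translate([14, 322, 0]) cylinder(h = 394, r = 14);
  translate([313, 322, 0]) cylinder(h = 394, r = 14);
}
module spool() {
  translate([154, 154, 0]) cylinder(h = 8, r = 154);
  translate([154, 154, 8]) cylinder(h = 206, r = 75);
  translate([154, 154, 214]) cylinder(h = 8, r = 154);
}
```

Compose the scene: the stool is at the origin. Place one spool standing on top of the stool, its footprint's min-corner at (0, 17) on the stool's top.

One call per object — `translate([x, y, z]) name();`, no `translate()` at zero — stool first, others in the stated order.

stool();
translate([0, 17, 417]) spool();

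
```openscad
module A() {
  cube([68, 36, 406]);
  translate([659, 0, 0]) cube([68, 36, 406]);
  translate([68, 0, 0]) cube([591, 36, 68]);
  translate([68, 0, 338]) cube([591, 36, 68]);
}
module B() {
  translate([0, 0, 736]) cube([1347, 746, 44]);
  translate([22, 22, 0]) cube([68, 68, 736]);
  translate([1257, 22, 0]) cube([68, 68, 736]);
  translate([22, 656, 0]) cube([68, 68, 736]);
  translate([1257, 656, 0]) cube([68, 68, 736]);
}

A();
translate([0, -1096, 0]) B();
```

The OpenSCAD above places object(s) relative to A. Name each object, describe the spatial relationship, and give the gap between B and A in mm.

A is a picture frame. B is a table. The table is on the floor beside the picture frame on its −y side. The gap between the table and the picture frame is 350 mm.

The table's nearest face is 350 mm from the picture frame's −y face.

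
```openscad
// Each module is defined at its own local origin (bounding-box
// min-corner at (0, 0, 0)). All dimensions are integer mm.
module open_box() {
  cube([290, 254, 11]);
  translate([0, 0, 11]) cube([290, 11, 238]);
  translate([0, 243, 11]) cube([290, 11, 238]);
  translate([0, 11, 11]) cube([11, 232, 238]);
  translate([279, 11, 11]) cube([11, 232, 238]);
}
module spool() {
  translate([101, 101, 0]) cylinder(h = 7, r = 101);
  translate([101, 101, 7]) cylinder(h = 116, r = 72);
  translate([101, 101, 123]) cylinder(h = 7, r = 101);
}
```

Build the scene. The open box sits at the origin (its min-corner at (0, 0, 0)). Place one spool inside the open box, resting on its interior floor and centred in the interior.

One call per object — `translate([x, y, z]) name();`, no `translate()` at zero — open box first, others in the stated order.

open_box();
translate([44, 26, 11]) spool();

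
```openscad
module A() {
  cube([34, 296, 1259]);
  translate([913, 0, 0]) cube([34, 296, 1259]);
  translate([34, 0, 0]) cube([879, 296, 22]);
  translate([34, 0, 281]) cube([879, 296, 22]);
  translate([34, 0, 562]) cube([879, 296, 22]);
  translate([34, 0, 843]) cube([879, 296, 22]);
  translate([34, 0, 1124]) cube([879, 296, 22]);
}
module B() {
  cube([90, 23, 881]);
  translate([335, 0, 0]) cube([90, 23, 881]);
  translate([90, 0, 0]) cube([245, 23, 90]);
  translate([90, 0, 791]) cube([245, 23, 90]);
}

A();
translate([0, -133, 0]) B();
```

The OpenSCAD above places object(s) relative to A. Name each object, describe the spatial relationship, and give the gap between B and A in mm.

A is a bookshelf. B is a picture frame. The picture frame is on the floor beside the bookshelf on its −y side. The gap between the picture frame and the bookshelf is 110 mm.

The picture frame's nearest face is 110 mm from the bookshelf's −y face.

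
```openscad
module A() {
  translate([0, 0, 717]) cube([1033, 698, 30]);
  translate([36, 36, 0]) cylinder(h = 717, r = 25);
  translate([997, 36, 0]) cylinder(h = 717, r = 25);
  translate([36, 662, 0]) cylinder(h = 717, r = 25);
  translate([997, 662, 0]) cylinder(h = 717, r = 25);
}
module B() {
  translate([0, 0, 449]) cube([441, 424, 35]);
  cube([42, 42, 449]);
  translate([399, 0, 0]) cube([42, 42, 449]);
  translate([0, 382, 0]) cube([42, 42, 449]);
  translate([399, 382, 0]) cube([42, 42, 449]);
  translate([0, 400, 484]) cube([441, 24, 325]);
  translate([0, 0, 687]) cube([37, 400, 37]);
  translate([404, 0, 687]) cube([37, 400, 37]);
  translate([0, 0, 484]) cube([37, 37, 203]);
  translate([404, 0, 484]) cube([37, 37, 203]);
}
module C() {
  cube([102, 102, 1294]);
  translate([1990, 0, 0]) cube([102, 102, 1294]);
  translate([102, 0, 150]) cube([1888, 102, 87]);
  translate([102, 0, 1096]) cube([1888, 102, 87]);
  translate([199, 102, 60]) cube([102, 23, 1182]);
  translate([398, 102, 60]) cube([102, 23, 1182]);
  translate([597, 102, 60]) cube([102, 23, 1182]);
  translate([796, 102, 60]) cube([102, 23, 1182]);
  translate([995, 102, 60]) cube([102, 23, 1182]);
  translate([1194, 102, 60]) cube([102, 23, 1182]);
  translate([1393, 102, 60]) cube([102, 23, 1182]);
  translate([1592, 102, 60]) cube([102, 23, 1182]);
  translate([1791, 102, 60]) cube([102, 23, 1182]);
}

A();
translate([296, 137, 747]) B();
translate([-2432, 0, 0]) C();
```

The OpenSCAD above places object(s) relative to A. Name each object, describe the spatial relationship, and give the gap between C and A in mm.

A is a table. B is a chair. C is a fence section. The chair is on top of the table, centred. The fence section is on the floor beside the table on its −x side. The gap between the fence section and the table is 340 mm.

The fence section's nearest face is 340 mm from the table's −x face.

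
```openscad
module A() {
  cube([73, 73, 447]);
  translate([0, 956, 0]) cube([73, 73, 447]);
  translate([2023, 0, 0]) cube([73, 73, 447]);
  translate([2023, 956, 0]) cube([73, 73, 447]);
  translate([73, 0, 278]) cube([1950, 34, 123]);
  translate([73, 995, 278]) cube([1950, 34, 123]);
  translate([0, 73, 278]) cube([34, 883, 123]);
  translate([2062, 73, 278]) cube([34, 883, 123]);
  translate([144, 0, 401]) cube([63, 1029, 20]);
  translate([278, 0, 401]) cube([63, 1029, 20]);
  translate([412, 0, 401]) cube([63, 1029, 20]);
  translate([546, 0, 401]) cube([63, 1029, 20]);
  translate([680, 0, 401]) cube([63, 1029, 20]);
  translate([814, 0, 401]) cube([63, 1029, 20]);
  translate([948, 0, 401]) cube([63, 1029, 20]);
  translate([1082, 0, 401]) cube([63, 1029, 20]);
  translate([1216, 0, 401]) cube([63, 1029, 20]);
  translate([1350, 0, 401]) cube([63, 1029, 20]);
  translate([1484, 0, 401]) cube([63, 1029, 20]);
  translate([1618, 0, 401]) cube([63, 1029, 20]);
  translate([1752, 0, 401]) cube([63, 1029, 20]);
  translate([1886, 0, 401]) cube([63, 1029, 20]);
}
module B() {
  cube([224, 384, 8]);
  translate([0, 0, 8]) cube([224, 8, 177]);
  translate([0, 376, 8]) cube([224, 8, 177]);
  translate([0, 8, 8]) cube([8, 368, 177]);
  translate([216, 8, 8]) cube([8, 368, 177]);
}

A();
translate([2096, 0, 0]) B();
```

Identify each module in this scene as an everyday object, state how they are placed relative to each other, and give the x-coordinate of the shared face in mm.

A is a bed frame. B is an open box. The open box is against the bed frame's +x side, with their −y faces flush. The x-coordinate of the shared face is 2096 mm.

The bed frame's +x face and the open box's −x face are both at x = 2096 mm.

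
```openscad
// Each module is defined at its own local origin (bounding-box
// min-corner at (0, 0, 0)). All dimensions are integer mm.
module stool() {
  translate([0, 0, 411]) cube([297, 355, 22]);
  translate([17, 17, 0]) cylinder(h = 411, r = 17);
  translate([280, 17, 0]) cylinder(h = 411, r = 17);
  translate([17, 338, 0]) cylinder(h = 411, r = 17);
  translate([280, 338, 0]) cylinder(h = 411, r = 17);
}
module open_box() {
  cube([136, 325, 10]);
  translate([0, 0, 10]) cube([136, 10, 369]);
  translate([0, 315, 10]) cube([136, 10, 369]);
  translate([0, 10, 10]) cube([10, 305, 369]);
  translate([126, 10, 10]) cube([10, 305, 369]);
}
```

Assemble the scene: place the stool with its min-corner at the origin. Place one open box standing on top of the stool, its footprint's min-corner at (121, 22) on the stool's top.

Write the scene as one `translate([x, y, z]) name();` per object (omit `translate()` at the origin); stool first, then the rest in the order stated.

stool();
translate([121, 22, 433]) open_box();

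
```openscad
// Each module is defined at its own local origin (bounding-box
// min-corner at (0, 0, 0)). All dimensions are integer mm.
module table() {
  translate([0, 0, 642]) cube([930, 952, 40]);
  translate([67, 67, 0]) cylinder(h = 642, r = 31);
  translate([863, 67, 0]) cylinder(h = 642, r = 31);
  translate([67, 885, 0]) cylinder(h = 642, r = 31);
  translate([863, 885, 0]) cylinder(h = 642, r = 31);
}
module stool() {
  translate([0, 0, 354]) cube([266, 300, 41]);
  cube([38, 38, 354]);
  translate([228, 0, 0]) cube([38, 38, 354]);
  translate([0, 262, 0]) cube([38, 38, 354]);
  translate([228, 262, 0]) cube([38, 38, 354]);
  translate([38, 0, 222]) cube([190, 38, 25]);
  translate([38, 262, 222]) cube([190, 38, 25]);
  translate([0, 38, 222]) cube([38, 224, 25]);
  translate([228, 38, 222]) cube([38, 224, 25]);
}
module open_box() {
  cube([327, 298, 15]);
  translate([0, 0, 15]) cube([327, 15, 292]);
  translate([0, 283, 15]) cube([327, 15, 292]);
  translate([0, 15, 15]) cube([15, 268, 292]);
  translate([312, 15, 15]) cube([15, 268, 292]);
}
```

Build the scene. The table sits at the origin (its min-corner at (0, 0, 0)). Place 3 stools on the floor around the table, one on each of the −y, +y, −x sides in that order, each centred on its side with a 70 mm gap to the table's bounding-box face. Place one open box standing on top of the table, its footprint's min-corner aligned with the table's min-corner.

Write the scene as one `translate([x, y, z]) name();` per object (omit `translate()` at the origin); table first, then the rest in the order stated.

table();
translate([332, -370, 0]) stool();
translate([332, 1022, 0]) stool();
translate([-336, 326, 0]) stool();
translate([0, 0, 682]) open_box();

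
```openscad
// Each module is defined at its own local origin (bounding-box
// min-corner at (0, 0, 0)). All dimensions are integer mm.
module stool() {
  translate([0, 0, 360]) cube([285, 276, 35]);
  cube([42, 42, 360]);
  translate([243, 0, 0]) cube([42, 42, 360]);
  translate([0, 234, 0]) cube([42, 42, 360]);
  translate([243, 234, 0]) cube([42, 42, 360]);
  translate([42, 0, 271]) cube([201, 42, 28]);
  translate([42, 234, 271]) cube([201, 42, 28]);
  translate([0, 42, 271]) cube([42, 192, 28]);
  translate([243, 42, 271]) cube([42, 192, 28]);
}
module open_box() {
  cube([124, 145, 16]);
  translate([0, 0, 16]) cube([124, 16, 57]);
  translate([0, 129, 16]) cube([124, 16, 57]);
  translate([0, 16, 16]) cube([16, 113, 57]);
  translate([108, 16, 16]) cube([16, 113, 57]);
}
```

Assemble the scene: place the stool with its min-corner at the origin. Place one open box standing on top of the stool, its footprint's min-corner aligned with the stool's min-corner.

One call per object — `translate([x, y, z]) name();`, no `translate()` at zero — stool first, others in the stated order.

stool();
translate([0, 0, 395]) open_box();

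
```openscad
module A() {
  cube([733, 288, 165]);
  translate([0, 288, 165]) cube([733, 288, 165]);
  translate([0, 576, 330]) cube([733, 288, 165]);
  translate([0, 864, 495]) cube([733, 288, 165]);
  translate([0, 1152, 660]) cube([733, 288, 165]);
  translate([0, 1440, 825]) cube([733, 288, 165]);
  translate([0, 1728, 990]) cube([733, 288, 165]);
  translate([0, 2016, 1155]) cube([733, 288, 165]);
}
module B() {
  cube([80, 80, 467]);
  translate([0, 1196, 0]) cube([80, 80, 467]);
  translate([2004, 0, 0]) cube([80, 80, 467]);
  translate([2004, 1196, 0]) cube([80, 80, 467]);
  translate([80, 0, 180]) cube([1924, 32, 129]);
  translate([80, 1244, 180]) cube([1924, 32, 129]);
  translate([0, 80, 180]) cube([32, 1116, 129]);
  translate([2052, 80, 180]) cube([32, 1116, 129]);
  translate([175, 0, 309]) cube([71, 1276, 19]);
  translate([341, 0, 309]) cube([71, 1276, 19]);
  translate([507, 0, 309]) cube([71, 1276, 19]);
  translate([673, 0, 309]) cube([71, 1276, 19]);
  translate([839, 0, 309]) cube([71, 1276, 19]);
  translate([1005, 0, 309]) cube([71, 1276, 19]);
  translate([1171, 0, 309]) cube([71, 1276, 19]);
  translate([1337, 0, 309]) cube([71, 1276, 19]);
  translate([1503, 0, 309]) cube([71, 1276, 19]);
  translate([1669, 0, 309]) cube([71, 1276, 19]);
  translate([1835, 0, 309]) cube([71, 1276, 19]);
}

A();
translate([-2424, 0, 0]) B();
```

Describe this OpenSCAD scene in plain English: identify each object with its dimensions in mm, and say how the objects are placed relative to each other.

A is a straight staircase of 8 solid steps. Each step is 733 mm wide (x), 288 mm deep (y, the going) and 165 mm tall (the rise). The first step rests on the floor; each subsequent step sits one going further in +y and one rise higher in +z, directly behind and above the previous step with no overlap.

B is a bed frame 2084 mm long (x) by 1276 mm wide (y). Four 80×80 mm corner posts, 467 mm tall, at the corners of the footprint. Four rails of 32 mm thickness and 129 mm height run between adjacent posts with their undersides at z = 180 mm, their outer faces flush with the outside of the frame (the two x-running rails run between the posts' inner faces; the two y-running rails run between the posts' inner faces). 11 slats, each 71 mm wide (x) and 19 mm thick, lie across the top of the two x-running rails, running the full 1276 mm width of the frame in y; the slats are evenly spaced along x between the inner faces of the end posts with equal gaps (rounded down to the nearest mm) at the −x end and between each pair — any rounding remainder accumulates at the +x end.

The bed frame is on the floor beside the staircase on its −x side.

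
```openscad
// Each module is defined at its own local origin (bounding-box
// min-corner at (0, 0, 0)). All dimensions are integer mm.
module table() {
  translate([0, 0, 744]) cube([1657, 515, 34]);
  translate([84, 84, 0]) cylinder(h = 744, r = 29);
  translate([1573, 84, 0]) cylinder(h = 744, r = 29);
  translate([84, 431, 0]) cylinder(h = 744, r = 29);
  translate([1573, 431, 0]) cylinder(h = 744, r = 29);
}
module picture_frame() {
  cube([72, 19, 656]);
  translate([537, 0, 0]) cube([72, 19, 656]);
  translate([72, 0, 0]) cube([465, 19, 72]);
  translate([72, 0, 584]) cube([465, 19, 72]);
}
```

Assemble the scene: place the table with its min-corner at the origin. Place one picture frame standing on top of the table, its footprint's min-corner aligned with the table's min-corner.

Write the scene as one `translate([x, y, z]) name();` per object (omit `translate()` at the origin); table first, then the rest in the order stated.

table();
translate([0, 0, 778]) picture_frame();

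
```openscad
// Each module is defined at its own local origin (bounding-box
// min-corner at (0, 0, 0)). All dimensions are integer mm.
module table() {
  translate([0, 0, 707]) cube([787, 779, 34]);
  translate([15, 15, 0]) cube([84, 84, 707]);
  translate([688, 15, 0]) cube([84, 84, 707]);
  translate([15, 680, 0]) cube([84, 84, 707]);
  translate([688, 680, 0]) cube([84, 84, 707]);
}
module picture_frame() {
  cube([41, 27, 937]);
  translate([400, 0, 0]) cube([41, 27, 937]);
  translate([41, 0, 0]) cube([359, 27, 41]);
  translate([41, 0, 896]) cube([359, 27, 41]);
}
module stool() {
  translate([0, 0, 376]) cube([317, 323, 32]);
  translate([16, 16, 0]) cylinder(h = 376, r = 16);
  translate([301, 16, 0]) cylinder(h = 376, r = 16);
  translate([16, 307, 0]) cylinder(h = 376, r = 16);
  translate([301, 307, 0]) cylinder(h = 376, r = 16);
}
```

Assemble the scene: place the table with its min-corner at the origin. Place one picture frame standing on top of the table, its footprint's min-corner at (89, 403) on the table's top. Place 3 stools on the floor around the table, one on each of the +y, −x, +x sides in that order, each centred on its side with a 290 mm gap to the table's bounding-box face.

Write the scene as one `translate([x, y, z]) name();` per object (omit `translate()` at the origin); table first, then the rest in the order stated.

table();
translate([89, 403, 741]) picture_frame();
translate([235, 1069, 0]) stool();
translate([-607, 228, 0]) stool();
translate([1077, 228, 0]) stool();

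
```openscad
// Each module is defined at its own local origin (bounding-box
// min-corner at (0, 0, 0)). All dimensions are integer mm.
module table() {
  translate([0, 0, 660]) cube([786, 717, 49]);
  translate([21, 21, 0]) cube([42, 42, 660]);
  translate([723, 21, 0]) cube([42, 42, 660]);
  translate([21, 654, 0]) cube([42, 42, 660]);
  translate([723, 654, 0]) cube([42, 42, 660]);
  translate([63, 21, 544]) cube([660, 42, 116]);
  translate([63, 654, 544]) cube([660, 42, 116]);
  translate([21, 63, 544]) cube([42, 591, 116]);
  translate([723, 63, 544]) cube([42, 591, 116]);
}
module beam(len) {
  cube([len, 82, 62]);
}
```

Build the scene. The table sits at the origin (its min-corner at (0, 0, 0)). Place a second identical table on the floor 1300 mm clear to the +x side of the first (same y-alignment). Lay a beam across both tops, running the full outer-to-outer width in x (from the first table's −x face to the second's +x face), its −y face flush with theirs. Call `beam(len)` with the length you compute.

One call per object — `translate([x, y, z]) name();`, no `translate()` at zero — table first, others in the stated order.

table();
translate([2086, 0, 0]) table();
translate([0, 0, 709]) beam(2872);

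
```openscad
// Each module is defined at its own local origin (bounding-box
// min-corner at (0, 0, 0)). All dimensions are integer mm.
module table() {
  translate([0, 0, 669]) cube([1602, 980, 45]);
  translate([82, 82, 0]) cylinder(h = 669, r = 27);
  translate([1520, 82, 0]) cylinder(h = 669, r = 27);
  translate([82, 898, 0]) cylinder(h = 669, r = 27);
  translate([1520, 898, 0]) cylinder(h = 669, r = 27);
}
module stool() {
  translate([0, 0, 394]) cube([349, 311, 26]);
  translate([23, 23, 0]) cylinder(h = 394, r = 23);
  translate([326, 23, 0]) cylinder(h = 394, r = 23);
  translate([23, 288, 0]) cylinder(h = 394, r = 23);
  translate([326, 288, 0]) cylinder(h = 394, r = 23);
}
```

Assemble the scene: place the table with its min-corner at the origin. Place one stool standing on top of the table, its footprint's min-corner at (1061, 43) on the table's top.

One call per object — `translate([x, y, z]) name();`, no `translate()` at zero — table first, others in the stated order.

table();
translate([1061, 43, 714]) stool();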